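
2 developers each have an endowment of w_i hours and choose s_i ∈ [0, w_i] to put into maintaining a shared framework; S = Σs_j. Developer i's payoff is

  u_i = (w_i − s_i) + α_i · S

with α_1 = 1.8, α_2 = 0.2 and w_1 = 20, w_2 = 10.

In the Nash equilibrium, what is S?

∂u_i/∂s_i = α_i − 1, so developer i contributes w_i if α_i > 1, else 0.
α_i > 1 for i ∈ {1}; NE contributions (20, 0), S = 20.

20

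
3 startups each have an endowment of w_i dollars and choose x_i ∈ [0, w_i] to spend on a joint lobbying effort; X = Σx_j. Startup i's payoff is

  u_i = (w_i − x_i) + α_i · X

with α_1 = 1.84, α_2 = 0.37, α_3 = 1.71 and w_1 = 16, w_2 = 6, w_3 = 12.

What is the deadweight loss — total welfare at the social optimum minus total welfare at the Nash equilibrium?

∂u_i/∂x_i = α_i − 1, so startup i contributes w_i if α_i > 1, else 0.
α_i > 1 for i ∈ {1, 3}; NE contributions (16, 0, 12), X = 28.
W^NE = Σw_i − X^NE + (Σα_i)·X^NE = 34 + 2.92·28 = 115.76.
Planner: ∂(Σu_j)/∂x_i = Σα_j − 1 = 2.92 > 0, so everyone contributes w_i; X^SO = 34, W^SO = 34 + 2.92·34 = 133.28.
Deadweight loss = 17.52.

17.52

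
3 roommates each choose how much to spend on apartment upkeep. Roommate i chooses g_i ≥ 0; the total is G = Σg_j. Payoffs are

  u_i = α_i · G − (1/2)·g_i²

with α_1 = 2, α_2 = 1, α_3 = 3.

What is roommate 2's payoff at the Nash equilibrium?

5.5

Roommate i's FOC: ∂u_i/∂g_i = α_i − g_i = 0, so g_i* = α_i.
NE contributions = (2, 1, 3); G = 6.
u_2 = α_2·G − ½·(g_2)² = 1·6 − ½·1² = 5.5.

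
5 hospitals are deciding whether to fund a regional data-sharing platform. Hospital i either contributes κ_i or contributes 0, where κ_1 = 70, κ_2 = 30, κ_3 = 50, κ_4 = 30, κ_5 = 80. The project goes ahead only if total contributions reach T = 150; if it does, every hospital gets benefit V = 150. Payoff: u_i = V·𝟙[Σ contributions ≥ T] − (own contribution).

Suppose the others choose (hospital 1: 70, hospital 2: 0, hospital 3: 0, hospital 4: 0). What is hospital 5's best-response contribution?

80

Others' total = 70. Contributing 80 brings total to 150 ≥ 150: gain V − κ_5 = 70.
Best response: 80.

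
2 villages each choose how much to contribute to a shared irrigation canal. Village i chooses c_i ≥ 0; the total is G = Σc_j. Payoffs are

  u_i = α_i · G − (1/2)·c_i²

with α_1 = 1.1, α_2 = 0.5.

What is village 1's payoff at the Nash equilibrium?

Village i's FOC: ∂u_i/∂c_i = α_i − c_i = 0, so c_i* = α_i.
NE contributions = (1.1, 0.5); G = 1.6.
u_1 = α_1·G − ½·(c_1)² = 1.1·1.6 − ½·1.1² = 1.155.

1.155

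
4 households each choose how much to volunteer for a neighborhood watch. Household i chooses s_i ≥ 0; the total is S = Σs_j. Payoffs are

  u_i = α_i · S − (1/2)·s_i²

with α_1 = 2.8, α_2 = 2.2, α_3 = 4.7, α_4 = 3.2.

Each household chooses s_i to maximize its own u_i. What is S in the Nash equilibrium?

12.9

Household i's FOC: ∂u_i/∂s_i = α_i − s_i = 0, so s_i* = α_i.
NE contributions = (2.8, 2.2, 4.7, 3.2); S = 12.9.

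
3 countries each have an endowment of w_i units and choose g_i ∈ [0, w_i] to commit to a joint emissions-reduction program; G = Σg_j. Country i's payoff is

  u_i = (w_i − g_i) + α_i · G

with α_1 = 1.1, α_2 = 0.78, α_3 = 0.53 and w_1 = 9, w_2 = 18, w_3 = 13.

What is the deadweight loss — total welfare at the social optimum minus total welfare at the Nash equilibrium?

43.71

∂u_i/∂g_i = α_i − 1, so country i contributes w_i if α_i > 1, else 0.
α_i > 1 for i ∈ {1}; NE contributions (9, 0, 0), G = 9.
W^NE = Σw_i − G^NE + (Σα_i)·G^NE = 40 + 1.41·9 = 52.69.
Planner: ∂(Σu_j)/∂g_i = Σα_j − 1 = 1.41 > 0, so everyone contributes w_i; G^SO = 40, W^SO = 40 + 1.41·40 = 96.4.
Deadweight loss = 43.71.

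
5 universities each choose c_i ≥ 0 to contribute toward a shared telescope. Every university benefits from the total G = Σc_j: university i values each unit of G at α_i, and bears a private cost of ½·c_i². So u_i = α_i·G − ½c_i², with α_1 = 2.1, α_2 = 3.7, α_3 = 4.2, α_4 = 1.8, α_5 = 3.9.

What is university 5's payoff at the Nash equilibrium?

53.625

University i's FOC: ∂u_i/∂c_i = α_i − c_i = 0, so c_i* = α_i.
NE contributions = (2.1, 3.7, 4.2, 1.8, 3.9); G = 15.7.
u_5 = α_5·G − ½·(c_5)² = 3.9·15.7 − ½·3.9² = 53.625.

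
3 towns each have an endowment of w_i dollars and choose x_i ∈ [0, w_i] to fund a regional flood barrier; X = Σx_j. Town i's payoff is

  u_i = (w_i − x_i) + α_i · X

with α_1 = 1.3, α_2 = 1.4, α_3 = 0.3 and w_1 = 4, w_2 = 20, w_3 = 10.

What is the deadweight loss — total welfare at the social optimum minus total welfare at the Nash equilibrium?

20

∂u_i/∂x_i = α_i − 1, so town i contributes w_i if α_i > 1, else 0.
α_i > 1 for i ∈ {1, 2}; NE contributions (4, 20, 0), X = 24.
W^NE = Σw_i − X^NE + (Σα_i)·X^NE = 34 + 2·24 = 82.
Planner: ∂(Σu_j)/∂x_i = Σα_j − 1 = 2 > 0, so everyone contributes w_i; X^SO = 34, W^SO = 34 + 2·34 = 102.
Deadweight loss = 20.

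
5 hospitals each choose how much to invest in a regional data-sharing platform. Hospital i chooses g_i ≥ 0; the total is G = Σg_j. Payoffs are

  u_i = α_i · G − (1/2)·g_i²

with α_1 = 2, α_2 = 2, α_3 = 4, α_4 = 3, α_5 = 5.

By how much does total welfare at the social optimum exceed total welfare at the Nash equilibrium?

Hospital i's FOC: ∂u_i/∂g_i = α_i − g_i = 0, so g_i* = α_i.
NE contributions = (2, 2, 4, 3, 5); G = 16.
W^NE = (Σα)·G − ½Σα_i² = 16² − ½·58 = 227.
Planner sets g_i = Σα_j = 16 for every i, so G^SO = 5·16 = 80.
W^SO = (Σα)·G^SO − ½·5·(Σα)² = (5/2)·16² = 640.
Deadweight loss = W^SO − W^NE = 413.

413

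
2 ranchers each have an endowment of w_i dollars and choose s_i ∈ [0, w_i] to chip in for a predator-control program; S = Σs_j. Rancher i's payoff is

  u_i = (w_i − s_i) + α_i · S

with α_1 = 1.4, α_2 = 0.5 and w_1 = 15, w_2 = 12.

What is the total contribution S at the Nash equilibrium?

15

∂u_i/∂s_i = α_i − 1, so rancher i contributes w_i if α_i > 1, else 0.
α_i > 1 for i ∈ {1}; NE contributions (15, 0), S = 15.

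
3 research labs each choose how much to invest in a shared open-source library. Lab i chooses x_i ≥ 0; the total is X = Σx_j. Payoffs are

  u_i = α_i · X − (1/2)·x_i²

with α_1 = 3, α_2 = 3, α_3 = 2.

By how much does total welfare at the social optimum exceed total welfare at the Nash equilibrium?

43

Lab i's FOC: ∂u_i/∂x_i = α_i − x_i = 0, so x_i* = α_i.
NE contributions = (3, 3, 2); X = 8.
W^NE = (Σα)·X − ½Σα_i² = 8² − ½·22 = 53.
Planner sets x_i = Σα_j = 8 for every i, so X^SO = 3·8 = 24.
W^SO = (Σα)·X^SO − ½·3·(Σα)² = (3/2)·8² = 96.
Deadweight loss = W^SO − W^NE = 43.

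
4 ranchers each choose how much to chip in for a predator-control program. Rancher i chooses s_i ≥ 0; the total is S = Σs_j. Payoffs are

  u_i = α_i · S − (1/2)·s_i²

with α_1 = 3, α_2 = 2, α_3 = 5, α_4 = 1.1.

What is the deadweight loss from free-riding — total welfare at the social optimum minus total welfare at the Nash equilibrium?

142.815

Rancher i's FOC: ∂u_i/∂s_i = α_i − s_i = 0, so s_i* = α_i.
NE contributions = (3, 2, 5, 1.1); S = 11.1.
W^NE = (Σα)·S − ½Σα_i² = 11.1² − ½·39.21 = 103.605.
Planner sets s_i = Σα_j = 11.1 for every i, so S^SO = 4·11.1 = 44.4.
W^SO = (Σα)·S^SO − ½·4·(Σα)² = (4/2)·11.1² = 246.42.
Deadweight loss = W^SO − W^NE = 142.815.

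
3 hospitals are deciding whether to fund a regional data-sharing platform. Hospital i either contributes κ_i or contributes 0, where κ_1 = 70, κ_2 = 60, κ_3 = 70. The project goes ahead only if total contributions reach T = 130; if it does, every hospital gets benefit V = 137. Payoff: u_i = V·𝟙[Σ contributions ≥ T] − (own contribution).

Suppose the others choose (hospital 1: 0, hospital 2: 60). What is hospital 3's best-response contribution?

70

Others' total = 60. Contributing 70 brings total to 130 ≥ 130: gain V − κ_3 = 67.
Best response: 70.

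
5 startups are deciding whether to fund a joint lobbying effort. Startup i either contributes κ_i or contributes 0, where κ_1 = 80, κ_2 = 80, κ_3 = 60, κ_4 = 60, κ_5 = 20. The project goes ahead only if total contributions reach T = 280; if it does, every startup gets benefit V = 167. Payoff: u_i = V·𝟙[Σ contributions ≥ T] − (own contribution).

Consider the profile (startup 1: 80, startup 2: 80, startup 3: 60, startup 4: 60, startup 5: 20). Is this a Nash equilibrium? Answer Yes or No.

Total = 300 ≥ 280: provided.
Startup 1 (pledges 80, payoff 87): dropping to 0 → total 220, payoff 0. No gain.
Startup 2 (pledges 80, payoff 87): dropping to 0 → total 220, payoff 0. No gain.
Startup 3 (pledges 60, payoff 107): dropping to 0 → total 240, payoff 0. No gain.
Startup 4 (pledges 60, payoff 107): dropping to 0 → total 240, payoff 0. No gain.
Startup 5 (pledges 20, payoff 147): dropping to 0 → total 280, payoff 167. Profitable deviation.

No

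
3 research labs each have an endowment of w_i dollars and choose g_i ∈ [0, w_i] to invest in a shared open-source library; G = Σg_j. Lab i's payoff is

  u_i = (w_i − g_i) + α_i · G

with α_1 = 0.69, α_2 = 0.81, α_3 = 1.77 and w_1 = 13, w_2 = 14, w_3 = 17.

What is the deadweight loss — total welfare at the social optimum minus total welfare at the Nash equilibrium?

∂u_i/∂g_i = α_i − 1, so lab i contributes w_i if α_i > 1, else 0.
α_i > 1 for i ∈ {3}; NE contributions (0, 0, 17), G = 17.
W^NE = Σw_i − G^NE + (Σα_i)·G^NE = 44 + 2.27·17 = 82.59.
Planner: ∂(Σu_j)/∂g_i = Σα_j − 1 = 2.27 > 0, so everyone contributes w_i; G^SO = 44, W^SO = 44 + 2.27·44 = 143.88.
Deadweight loss = 61.29.

61.29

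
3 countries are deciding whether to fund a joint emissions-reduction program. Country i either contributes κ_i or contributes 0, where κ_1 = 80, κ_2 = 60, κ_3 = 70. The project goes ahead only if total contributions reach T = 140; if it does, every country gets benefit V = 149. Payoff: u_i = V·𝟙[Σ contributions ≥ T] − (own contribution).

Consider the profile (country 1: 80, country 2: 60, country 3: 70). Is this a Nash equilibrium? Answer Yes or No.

No

Total = 210 ≥ 140: provided.
Country 1 (pledges 80, payoff 69): dropping to 0 → total 130, payoff 0. No gain.
Country 2 (pledges 60, payoff 89): dropping to 0 → total 150, payoff 149. Profitable deviation.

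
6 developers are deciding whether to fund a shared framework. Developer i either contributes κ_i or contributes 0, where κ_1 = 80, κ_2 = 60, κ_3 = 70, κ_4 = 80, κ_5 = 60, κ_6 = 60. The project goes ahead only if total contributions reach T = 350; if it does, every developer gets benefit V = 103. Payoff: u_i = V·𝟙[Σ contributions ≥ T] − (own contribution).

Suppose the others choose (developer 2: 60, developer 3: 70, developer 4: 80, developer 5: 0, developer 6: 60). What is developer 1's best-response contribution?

Others' total = 270. Contributing 80 brings total to 350 ≥ 350: gain V − κ_1 = 23.
Best response: 80.

80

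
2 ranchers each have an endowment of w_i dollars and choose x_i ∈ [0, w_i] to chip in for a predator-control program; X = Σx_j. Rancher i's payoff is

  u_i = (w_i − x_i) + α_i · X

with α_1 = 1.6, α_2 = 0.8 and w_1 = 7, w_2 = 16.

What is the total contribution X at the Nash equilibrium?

∂u_i/∂x_i = α_i − 1, so rancher i contributes w_i if α_i > 1, else 0.
α_i > 1 for i ∈ {1}; NE contributions (7, 0), X = 7.

7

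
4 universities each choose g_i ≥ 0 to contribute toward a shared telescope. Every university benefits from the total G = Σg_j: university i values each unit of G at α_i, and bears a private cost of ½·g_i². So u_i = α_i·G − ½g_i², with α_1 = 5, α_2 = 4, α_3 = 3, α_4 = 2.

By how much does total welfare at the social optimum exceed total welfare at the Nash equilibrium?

223

University i's FOC: ∂u_i/∂g_i = α_i − g_i = 0, so g_i* = α_i.
NE contributions = (5, 4, 3, 2); G = 14.
W^NE = (Σα)·G − ½Σα_i² = 14² − ½·54 = 169.
Planner sets g_i = Σα_j = 14 for every i, so G^SO = 4·14 = 56.
W^SO = (Σα)·G^SO − ½·4·(Σα)² = (4/2)·14² = 392.
Deadweight loss = W^SO − W^NE = 223.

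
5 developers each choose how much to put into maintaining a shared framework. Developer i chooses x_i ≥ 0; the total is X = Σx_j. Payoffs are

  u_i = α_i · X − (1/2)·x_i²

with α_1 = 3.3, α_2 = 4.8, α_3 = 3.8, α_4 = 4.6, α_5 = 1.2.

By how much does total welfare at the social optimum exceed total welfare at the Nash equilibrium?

505.42

Developer i's FOC: ∂u_i/∂x_i = α_i − x_i = 0, so x_i* = α_i.
NE contributions = (3.3, 4.8, 3.8, 4.6, 1.2); X = 17.7.
W^NE = (Σα)·X − ½Σα_i² = 17.7² − ½·70.97 = 277.805.
Planner sets x_i = Σα_j = 17.7 for every i, so X^SO = 5·17.7 = 88.5.
W^SO = (Σα)·X^SO − ½·5·(Σα)² = (5/2)·17.7² = 783.225.
Deadweight loss = W^SO − W^NE = 505.42.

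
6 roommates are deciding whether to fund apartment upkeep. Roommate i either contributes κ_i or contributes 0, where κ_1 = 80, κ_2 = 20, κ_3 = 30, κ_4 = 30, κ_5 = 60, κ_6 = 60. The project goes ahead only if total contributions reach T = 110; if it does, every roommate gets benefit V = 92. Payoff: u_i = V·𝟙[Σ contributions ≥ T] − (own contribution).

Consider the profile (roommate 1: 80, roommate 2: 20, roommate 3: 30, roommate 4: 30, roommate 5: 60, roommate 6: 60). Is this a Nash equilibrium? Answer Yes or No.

Total = 280 ≥ 110: provided.
Roommate 1 (pledges 80, payoff 12): dropping to 0 → total 200, payoff 92. Profitable deviation.

No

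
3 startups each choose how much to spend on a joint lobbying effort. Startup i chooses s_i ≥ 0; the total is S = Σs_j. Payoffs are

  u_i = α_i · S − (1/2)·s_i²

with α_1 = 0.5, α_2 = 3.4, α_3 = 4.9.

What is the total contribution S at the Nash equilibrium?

Startup i's FOC: ∂u_i/∂s_i = α_i − s_i = 0, so s_i* = α_i.
NE contributions = (0.5, 3.4, 4.9); S = 8.8.

8.8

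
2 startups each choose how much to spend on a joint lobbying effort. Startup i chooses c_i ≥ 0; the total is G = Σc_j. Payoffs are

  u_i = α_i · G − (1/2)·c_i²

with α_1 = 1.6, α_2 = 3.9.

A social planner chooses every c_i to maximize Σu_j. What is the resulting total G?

Planner FOC: ∂(Σu_j)/∂c_i = (Σα_j) − c_i = 0, so c_i^SO = Σα_j = 5.5 for every i; G^SO = 11.

11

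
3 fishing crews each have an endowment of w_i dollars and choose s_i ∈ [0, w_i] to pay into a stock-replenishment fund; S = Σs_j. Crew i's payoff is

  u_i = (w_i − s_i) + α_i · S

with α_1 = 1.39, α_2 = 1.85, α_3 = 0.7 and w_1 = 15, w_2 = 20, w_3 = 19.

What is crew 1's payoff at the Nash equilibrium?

48.65

∂u_i/∂s_i = α_i − 1, so crew i contributes w_i if α_i > 1, else 0.
α_i > 1 for i ∈ {1, 2}; NE contributions (15, 20, 0), S = 35.
u_1 = (15 − 15) + 1.39·35 = 48.65.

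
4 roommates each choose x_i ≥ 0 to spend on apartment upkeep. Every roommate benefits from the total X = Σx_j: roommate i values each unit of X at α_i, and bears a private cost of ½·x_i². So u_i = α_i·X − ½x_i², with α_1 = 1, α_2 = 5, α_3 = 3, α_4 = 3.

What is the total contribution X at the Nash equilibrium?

12

Roommate i's FOC: ∂u_i/∂x_i = α_i − x_i = 0, so x_i* = α_i.
NE contributions = (1, 5, 3, 3); X = 12.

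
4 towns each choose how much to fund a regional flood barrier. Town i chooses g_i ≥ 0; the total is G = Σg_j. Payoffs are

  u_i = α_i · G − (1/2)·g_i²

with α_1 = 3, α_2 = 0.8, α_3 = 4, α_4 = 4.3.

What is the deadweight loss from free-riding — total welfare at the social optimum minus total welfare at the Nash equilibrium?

168.475

Town i's FOC: ∂u_i/∂g_i = α_i − g_i = 0, so g_i* = α_i.
NE contributions = (3, 0.8, 4, 4.3); G = 12.1.
W^NE = (Σα)·G − ½Σα_i² = 12.1² − ½·44.13 = 124.345.
Planner sets g_i = Σα_j = 12.1 for every i, so G^SO = 4·12.1 = 48.4.
W^SO = (Σα)·G^SO − ½·4·(Σα)² = (4/2)·12.1² = 292.82.
Deadweight loss = W^SO − W^NE = 168.475.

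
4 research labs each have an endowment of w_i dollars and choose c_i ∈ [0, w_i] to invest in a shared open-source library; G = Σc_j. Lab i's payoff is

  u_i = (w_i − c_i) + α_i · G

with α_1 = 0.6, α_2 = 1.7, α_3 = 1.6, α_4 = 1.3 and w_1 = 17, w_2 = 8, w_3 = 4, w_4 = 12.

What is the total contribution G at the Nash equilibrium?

24

∂u_i/∂c_i = α_i − 1, so lab i contributes w_i if α_i > 1, else 0.
α_i > 1 for i ∈ {2, 3, 4}; NE contributions (0, 8, 4, 12), G = 24.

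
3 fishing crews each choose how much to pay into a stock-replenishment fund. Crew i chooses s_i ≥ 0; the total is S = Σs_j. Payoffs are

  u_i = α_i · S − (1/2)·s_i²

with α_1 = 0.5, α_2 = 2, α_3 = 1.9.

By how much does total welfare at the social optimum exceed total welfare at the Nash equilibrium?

13.61

Crew i's FOC: ∂u_i/∂s_i = α_i − s_i = 0, so s_i* = α_i.
NE contributions = (0.5, 2, 1.9); S = 4.4.
W^NE = (Σα)·S − ½Σα_i² = 4.4² − ½·7.86 = 15.43.
Planner sets s_i = Σα_j = 4.4 for every i, so S^SO = 3·4.4 = 13.2.
W^SO = (Σα)·S^SO − ½·3·(Σα)² = (3/2)·4.4² = 29.04.
Deadweight loss = W^SO − W^NE = 13.61.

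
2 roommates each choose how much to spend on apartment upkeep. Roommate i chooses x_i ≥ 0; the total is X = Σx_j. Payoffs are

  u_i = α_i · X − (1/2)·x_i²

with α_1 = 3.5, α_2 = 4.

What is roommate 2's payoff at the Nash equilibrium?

Roommate i's FOC: ∂u_i/∂x_i = α_i − x_i = 0, so x_i* = α_i.
NE contributions = (3.5, 4); X = 7.5.
u_2 = α_2·X − ½·(x_2)² = 4·7.5 − ½·4² = 22.

22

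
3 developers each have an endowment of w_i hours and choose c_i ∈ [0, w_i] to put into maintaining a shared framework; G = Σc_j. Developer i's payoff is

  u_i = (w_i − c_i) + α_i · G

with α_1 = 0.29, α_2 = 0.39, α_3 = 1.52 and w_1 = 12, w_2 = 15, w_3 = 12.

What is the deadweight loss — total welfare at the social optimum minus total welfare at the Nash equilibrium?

32.4

∂u_i/∂c_i = α_i − 1, so developer i contributes w_i if α_i > 1, else 0.
α_i > 1 for i ∈ {3}; NE contributions (0, 0, 12), G = 12.
W^NE = Σw_i − G^NE + (Σα_i)·G^NE = 39 + 1.2·12 = 53.4.
Planner: ∂(Σu_j)/∂c_i = Σα_j − 1 = 1.2 > 0, so everyone contributes w_i; G^SO = 39, W^SO = 39 + 1.2·39 = 85.8.
Deadweight loss = 32.4.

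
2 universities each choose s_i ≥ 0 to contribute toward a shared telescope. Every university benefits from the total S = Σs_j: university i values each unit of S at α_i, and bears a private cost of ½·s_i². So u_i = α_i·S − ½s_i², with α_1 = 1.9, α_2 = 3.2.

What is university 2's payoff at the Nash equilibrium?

11.2

University i's FOC: ∂u_i/∂s_i = α_i − s_i = 0, so s_i* = α_i.
NE contributions = (1.9, 3.2); S = 5.1.
u_2 = α_2·S − ½·(s_2)² = 3.2·5.1 − ½·3.2² = 11.2.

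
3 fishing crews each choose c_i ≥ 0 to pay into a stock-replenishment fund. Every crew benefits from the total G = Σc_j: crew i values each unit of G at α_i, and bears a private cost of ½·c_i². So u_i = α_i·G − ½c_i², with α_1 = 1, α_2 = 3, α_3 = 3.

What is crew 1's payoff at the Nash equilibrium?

6.5

Crew i's FOC: ∂u_i/∂c_i = α_i − c_i = 0, so c_i* = α_i.
NE contributions = (1, 3, 3); G = 7.
u_1 = α_1·G − ½·(c_1)² = 1·7 − ½·1² = 6.5.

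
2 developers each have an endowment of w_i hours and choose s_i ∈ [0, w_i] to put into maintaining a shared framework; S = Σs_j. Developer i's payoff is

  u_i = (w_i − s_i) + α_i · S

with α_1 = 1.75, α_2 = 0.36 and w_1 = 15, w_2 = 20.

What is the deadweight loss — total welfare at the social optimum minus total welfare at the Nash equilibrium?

∂u_i/∂s_i = α_i − 1, so developer i contributes w_i if α_i > 1, else 0.
α_i > 1 for i ∈ {1}; NE contributions (15, 0), S = 15.
W^NE = Σw_i − S^NE + (Σα_i)·S^NE = 35 + 1.11·15 = 51.65.
Planner: ∂(Σu_j)/∂s_i = Σα_j − 1 = 1.11 > 0, so everyone contributes w_i; S^SO = 35, W^SO = 35 + 1.11·35 = 73.85.
Deadweight loss = 22.2.

22.2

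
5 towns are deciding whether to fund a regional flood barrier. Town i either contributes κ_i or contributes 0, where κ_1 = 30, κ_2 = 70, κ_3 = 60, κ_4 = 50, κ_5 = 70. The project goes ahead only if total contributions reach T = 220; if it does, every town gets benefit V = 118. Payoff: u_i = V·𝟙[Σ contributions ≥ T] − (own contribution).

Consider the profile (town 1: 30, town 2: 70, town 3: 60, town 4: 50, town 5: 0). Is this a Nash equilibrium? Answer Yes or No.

No

Total = 210 < 220: not provided.
Town 1 (pledges 30, payoff -30): dropping to 0 → total 180, payoff 0. Profitable deviation.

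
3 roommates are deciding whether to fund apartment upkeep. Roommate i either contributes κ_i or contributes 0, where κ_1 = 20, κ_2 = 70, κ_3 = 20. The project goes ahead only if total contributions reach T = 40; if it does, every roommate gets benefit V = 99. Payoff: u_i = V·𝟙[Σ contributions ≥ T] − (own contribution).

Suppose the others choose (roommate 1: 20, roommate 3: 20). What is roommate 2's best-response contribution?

0

Others' total = 40 ≥ 40; contributing adds cost 70 for no extra benefit.
Best response: 0.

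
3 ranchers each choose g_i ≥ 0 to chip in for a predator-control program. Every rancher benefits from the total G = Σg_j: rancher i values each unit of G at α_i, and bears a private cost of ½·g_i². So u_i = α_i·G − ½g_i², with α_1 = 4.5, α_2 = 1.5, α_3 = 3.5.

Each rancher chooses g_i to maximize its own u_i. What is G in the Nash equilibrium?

Rancher i's FOC: ∂u_i/∂g_i = α_i − g_i = 0, so g_i* = α_i.
NE contributions = (4.5, 1.5, 3.5); G = 9.5.

9.5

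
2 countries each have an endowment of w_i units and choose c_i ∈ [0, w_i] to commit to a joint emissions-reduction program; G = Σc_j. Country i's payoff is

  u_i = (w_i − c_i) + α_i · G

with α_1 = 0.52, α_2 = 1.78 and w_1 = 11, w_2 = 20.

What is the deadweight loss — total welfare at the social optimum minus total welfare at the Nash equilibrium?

14.3

∂u_i/∂c_i = α_i − 1, so country i contributes w_i if α_i > 1, else 0.
α_i > 1 for i ∈ {2}; NE contributions (0, 20), G = 20.
W^NE = Σw_i − G^NE + (Σα_i)·G^NE = 31 + 1.3·20 = 57.
Planner: ∂(Σu_j)/∂c_i = Σα_j − 1 = 1.3 > 0, so everyone contributes w_i; G^SO = 31, W^SO = 31 + 1.3·31 = 71.3.
Deadweight loss = 14.3.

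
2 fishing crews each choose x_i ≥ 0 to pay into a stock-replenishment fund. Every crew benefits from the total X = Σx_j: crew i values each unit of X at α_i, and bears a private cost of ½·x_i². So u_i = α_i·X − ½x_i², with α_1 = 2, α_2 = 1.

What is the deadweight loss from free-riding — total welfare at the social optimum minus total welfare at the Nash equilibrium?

Crew i's FOC: ∂u_i/∂x_i = α_i − x_i = 0, so x_i* = α_i.
NE contributions = (2, 1); X = 3.
W^NE = (Σα)·X − ½Σα_i² = 3² − ½·5 = 6.5.
Planner sets x_i = Σα_j = 3 for every i, so X^SO = 2·3 = 6.
W^SO = (Σα)·X^SO − ½·2·(Σα)² = (2/2)·3² = 9.
Deadweight loss = W^SO − W^NE = 2.5.

2.5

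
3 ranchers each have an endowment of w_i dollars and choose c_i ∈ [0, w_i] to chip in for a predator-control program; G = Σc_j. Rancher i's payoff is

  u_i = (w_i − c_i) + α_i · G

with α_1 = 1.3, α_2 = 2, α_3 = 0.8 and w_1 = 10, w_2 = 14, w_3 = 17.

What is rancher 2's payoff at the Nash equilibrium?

48

∂u_i/∂c_i = α_i − 1, so rancher i contributes w_i if α_i > 1, else 0.
α_i > 1 for i ∈ {1, 2}; NE contributions (10, 14, 0), G = 24.
u_2 = (14 − 14) + 2·24 = 48.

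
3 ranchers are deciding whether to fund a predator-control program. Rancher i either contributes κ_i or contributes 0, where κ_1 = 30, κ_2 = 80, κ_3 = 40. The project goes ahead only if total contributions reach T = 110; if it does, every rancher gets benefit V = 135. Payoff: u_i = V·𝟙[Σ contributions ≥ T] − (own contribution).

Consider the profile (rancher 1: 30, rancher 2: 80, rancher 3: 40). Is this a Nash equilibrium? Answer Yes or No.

Total = 150 ≥ 110: provided.
Rancher 1 (pledges 30, payoff 105): dropping to 0 → total 120, payoff 135. Profitable deviation.

No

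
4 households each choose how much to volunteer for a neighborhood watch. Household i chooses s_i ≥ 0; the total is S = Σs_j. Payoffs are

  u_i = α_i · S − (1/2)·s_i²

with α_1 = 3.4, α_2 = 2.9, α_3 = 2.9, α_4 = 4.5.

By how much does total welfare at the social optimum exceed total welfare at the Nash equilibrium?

212.005

Household i's FOC: ∂u_i/∂s_i = α_i − s_i = 0, so s_i* = α_i.
NE contributions = (3.4, 2.9, 2.9, 4.5); S = 13.7.
W^NE = (Σα)·S − ½Σα_i² = 13.7² − ½·48.63 = 163.375.
Planner sets s_i = Σα_j = 13.7 for every i, so S^SO = 4·13.7 = 54.8.
W^SO = (Σα)·S^SO − ½·4·(Σα)² = (4/2)·13.7² = 375.38.
Deadweight loss = W^SO − W^NE = 212.005.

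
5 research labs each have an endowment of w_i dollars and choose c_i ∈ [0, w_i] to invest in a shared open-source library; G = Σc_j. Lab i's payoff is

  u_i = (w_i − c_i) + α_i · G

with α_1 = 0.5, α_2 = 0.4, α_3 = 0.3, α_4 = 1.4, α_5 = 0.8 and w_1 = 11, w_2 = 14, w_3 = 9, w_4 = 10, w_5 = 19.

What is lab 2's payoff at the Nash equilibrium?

∂u_i/∂c_i = α_i − 1, so lab i contributes w_i if α_i > 1, else 0.
α_i > 1 for i ∈ {4}; NE contributions (0, 0, 0, 10, 0), G = 10.
u_2 = (14 − 0) + 0.4·10 = 18.

18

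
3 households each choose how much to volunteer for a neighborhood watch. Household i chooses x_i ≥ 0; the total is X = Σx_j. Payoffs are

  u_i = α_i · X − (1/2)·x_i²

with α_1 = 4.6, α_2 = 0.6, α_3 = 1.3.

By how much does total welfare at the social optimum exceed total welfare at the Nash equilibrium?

32.73

Household i's FOC: ∂u_i/∂x_i = α_i − x_i = 0, so x_i* = α_i.
NE contributions = (4.6, 0.6, 1.3); X = 6.5.
W^NE = (Σα)·X − ½Σα_i² = 6.5² − ½·23.21 = 30.645.
Planner sets x_i = Σα_j = 6.5 for every i, so X^SO = 3·6.5 = 19.5.
W^SO = (Σα)·X^SO − ½·3·(Σα)² = (3/2)·6.5² = 63.375.
Deadweight loss = W^SO − W^NE = 32.73.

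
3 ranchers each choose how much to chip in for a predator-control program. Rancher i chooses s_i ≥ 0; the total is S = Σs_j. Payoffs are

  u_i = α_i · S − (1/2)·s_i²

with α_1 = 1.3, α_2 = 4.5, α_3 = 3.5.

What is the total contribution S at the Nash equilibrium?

9.3

Rancher i's FOC: ∂u_i/∂s_i = α_i − s_i = 0, so s_i* = α_i.
NE contributions = (1.3, 4.5, 3.5); S = 9.3.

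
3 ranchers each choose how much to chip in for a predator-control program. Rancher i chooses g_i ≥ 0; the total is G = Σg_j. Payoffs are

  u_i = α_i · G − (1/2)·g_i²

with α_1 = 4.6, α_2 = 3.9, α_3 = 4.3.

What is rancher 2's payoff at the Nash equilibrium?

Rancher i's FOC: ∂u_i/∂g_i = α_i − g_i = 0, so g_i* = α_i.
NE contributions = (4.6, 3.9, 4.3); G = 12.8.
u_2 = α_2·G − ½·(g_2)² = 3.9·12.8 − ½·3.9² = 42.315.

42.315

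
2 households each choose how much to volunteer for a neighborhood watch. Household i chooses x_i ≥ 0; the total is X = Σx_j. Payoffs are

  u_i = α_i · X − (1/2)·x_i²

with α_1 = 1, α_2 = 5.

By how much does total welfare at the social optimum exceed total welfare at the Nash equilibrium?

Household i's FOC: ∂u_i/∂x_i = α_i − x_i = 0, so x_i* = α_i.
NE contributions = (1, 5); X = 6.
W^NE = (Σα)·X − ½Σα_i² = 6² − ½·26 = 23.
Planner sets x_i = Σα_j = 6 for every i, so X^SO = 2·6 = 12.
W^SO = (Σα)·X^SO − ½·2·(Σα)² = (2/2)·6² = 36.
Deadweight loss = W^SO − W^NE = 13.

13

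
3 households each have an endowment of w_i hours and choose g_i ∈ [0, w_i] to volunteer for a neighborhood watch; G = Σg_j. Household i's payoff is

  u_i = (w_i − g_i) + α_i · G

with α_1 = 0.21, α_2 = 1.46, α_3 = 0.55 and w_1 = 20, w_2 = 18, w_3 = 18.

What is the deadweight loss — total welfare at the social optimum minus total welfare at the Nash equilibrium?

46.36

∂u_i/∂g_i = α_i − 1, so household i contributes w_i if α_i > 1, else 0.
α_i > 1 for i ∈ {2}; NE contributions (0, 18, 0), G = 18.
W^NE = Σw_i − G^NE + (Σα_i)·G^NE = 56 + 1.22·18 = 77.96.
Planner: ∂(Σu_j)/∂g_i = Σα_j − 1 = 1.22 > 0, so everyone contributes w_i; G^SO = 56, W^SO = 56 + 1.22·56 = 124.32.
Deadweight loss = 46.36.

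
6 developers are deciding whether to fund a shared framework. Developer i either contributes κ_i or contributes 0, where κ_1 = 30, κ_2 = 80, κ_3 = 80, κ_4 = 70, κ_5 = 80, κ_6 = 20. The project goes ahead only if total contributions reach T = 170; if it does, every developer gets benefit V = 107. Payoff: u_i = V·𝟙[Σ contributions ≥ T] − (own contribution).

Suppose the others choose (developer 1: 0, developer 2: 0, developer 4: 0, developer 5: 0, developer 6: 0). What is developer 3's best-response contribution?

0

Others' total = 0. Even contributing 80 gives 80 < 170: no benefit either way.
Best response: 0.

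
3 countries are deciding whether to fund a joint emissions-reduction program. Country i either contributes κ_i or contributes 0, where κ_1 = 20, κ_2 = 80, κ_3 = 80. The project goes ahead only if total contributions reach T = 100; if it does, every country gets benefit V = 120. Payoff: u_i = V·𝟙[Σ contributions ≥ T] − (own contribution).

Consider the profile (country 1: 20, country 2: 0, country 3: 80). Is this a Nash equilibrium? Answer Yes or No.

Total = 100 ≥ 100: provided.
Country 1 (pledges 20, payoff 100): dropping to 0 → total 80, payoff 0. No gain.
Country 2 (pledges 0, payoff 120): pledging 80 → total 180, payoff 40. No gain.
Country 3 (pledges 80, payoff 40): dropping to 0 → total 20, payoff 0. No gain.

Yes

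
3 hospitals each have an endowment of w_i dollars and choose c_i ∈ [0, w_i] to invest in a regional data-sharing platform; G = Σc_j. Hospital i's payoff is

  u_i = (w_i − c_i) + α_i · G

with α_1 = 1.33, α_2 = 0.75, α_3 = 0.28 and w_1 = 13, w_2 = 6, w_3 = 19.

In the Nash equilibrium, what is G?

∂u_i/∂c_i = α_i − 1, so hospital i contributes w_i if α_i > 1, else 0.
α_i > 1 for i ∈ {1}; NE contributions (13, 0, 0), G = 13.

13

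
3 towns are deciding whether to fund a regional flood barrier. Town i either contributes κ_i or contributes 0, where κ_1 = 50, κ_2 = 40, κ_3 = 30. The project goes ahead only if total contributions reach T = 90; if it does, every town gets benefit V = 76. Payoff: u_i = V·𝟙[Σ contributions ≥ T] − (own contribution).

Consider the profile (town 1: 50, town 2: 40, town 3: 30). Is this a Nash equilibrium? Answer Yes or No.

No

Total = 120 ≥ 90: provided.
Town 1 (pledges 50, payoff 26): dropping to 0 → total 70, payoff 0. No gain.
Town 2 (pledges 40, payoff 36): dropping to 0 → total 80, payoff 0. No gain.
Town 3 (pledges 30, payoff 46): dropping to 0 → total 90, payoff 76. Profitable deviation.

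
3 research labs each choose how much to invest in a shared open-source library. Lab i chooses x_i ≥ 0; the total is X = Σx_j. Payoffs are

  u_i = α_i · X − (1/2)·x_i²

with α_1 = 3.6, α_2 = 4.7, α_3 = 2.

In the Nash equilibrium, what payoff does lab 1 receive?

Lab i's FOC: ∂u_i/∂x_i = α_i − x_i = 0, so x_i* = α_i.
NE contributions = (3.6, 4.7, 2); X = 10.3.
u_1 = α_1·X − ½·(x_1)² = 3.6·10.3 − ½·3.6² = 30.6.

30.6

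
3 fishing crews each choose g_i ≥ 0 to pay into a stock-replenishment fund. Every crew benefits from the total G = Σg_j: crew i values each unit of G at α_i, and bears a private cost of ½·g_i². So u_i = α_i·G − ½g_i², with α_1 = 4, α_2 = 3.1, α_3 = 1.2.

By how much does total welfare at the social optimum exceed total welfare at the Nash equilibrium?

Crew i's FOC: ∂u_i/∂g_i = α_i − g_i = 0, so g_i* = α_i.
NE contributions = (4, 3.1, 1.2); G = 8.3.
W^NE = (Σα)·G − ½Σα_i² = 8.3² − ½·27.05 = 55.365.
Planner sets g_i = Σα_j = 8.3 for every i, so G^SO = 3·8.3 = 24.9.
W^SO = (Σα)·G^SO − ½·3·(Σα)² = (3/2)·8.3² = 103.335.
Deadweight loss = W^SO − W^NE = 47.97.

47.97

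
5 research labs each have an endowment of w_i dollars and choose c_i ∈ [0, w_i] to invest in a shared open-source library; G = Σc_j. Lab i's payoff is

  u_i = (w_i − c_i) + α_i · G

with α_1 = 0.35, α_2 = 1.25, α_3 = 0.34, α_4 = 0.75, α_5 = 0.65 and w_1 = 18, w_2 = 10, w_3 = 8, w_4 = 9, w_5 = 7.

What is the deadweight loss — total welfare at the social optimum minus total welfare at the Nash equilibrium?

98.28

∂u_i/∂c_i = α_i − 1, so lab i contributes w_i if α_i > 1, else 0.
α_i > 1 for i ∈ {2}; NE contributions (0, 10, 0, 0, 0), G = 10.
W^NE = Σw_i − G^NE + (Σα_i)·G^NE = 52 + 2.34·10 = 75.4.
Planner: ∂(Σu_j)/∂c_i = Σα_j − 1 = 2.34 > 0, so everyone contributes w_i; G^SO = 52, W^SO = 52 + 2.34·52 = 173.68.
Deadweight loss = 98.28.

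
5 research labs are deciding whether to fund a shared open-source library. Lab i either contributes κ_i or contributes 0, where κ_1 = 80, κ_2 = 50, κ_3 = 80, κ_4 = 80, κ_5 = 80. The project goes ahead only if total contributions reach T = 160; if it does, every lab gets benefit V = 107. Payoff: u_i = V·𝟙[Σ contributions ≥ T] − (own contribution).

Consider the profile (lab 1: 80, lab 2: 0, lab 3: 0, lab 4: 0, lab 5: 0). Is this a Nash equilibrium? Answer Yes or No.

No

Total = 80 < 160: not provided.
Lab 1 (pledges 80, payoff -80): dropping to 0 → total 0, payoff 0. Profitable deviation.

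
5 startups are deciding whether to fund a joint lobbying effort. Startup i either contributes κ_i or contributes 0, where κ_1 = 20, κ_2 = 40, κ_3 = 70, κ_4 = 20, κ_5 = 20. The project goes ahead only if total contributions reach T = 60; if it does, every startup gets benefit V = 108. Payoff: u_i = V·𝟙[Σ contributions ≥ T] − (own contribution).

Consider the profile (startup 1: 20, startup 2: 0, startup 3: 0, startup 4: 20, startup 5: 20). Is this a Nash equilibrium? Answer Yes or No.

Total = 60 ≥ 60: provided.
Startup 1 (pledges 20, payoff 88): dropping to 0 → total 40, payoff 0. No gain.
Startup 2 (pledges 0, payoff 108): pledging 40 → total 100, payoff 68. No gain.
Startup 3 (pledges 0, payoff 108): pledging 70 → total 130, payoff 38. No gain.
Startup 4 (pledges 20, payoff 88): dropping to 0 → total 40, payoff 0. No gain.
Startup 5 (pledges 20, payoff 88): dropping to 0 → total 40, payoff 0. No gain.

Yes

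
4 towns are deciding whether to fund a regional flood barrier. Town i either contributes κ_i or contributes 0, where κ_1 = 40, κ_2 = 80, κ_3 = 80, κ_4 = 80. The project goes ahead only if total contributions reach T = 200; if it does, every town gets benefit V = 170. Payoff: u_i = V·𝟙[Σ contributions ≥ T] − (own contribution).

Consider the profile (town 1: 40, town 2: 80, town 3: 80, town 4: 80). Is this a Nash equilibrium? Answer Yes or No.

Total = 280 ≥ 200: provided.
Town 1 (pledges 40, payoff 130): dropping to 0 → total 240, payoff 170. Profitable deviation.

No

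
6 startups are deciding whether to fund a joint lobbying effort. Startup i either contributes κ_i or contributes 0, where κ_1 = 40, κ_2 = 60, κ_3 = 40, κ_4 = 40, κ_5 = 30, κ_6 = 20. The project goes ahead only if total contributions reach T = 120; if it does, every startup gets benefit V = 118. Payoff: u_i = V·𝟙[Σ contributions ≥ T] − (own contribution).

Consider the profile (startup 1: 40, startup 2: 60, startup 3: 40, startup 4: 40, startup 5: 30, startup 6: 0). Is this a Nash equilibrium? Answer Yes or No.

Total = 210 ≥ 120: provided.
Startup 1 (pledges 40, payoff 78): dropping to 0 → total 170, payoff 118. Profitable deviation.

No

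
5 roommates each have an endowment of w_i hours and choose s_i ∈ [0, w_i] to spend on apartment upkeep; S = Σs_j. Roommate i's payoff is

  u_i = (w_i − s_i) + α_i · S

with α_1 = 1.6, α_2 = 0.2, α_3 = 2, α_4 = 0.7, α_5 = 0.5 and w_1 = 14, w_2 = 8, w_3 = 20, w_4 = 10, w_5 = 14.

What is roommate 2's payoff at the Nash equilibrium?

∂u_i/∂s_i = α_i − 1, so roommate i contributes w_i if α_i > 1, else 0.
α_i > 1 for i ∈ {1, 3}; NE contributions (14, 0, 20, 0, 0), S = 34.
u_2 = (8 − 0) + 0.2·34 = 14.8.

14.8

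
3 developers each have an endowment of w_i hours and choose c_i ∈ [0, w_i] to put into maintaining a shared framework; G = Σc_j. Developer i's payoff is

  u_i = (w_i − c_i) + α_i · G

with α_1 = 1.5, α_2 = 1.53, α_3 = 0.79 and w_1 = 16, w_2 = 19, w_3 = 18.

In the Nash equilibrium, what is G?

35

∂u_i/∂c_i = α_i − 1, so developer i contributes w_i if α_i > 1, else 0.
α_i > 1 for i ∈ {1, 2}; NE contributions (16, 19, 0), G = 35.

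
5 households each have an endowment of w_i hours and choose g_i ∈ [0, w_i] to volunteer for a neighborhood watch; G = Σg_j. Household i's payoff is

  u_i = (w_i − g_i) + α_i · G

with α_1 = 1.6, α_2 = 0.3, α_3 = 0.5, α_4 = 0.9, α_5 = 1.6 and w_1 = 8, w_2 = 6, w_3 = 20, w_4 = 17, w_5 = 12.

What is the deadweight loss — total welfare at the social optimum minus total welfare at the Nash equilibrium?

∂u_i/∂g_i = α_i − 1, so household i contributes w_i if α_i > 1, else 0.
α_i > 1 for i ∈ {1, 5}; NE contributions (8, 0, 0, 0, 12), G = 20.
W^NE = Σw_i − G^NE + (Σα_i)·G^NE = 63 + 3.9·20 = 141.
Planner: ∂(Σu_j)/∂g_i = Σα_j − 1 = 3.9 > 0, so everyone contributes w_i; G^SO = 63, W^SO = 63 + 3.9·63 = 308.7.
Deadweight loss = 167.7.

167.7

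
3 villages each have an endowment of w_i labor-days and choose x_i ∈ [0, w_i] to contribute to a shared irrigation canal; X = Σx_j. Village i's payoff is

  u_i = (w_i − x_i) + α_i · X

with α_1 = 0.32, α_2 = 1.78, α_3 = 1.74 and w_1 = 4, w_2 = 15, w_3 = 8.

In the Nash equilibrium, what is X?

∂u_i/∂x_i = α_i − 1, so village i contributes w_i if α_i > 1, else 0.
α_i > 1 for i ∈ {2, 3}; NE contributions (0, 15, 8), X = 23.

23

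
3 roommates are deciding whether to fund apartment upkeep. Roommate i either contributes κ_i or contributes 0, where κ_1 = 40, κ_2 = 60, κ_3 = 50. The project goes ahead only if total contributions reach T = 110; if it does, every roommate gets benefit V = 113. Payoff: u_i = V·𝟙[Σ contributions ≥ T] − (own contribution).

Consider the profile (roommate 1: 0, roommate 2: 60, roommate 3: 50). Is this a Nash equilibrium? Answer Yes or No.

Yes

Total = 110 ≥ 110: provided.
Roommate 1 (pledges 0, payoff 113): pledging 40 → total 150, payoff 73. No gain.
Roommate 2 (pledges 60, payoff 53): dropping to 0 → total 50, payoff 0. No gain.
Roommate 3 (pledges 50, payoff 63): dropping to 0 → total 60, payoff 0. No gain.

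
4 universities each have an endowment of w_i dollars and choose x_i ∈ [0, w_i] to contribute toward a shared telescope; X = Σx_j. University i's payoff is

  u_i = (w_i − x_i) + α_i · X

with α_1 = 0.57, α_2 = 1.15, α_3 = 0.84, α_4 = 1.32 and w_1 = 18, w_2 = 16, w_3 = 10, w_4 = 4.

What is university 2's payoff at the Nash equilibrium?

23

∂u_i/∂x_i = α_i − 1, so university i contributes w_i if α_i > 1, else 0.
α_i > 1 for i ∈ {2, 4}; NE contributions (0, 16, 0, 4), X = 20.
u_2 = (16 − 16) + 1.15·20 = 23.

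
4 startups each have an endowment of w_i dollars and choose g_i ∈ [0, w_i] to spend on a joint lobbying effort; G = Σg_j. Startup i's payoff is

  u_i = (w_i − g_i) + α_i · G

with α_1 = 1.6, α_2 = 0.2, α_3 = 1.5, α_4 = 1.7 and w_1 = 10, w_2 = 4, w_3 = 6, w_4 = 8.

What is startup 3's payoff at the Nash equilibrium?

∂u_i/∂g_i = α_i − 1, so startup i contributes w_i if α_i > 1, else 0.
α_i > 1 for i ∈ {1, 3, 4}; NE contributions (10, 0, 6, 8), G = 24.
u_3 = (6 − 6) + 1.5·24 = 36.

36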